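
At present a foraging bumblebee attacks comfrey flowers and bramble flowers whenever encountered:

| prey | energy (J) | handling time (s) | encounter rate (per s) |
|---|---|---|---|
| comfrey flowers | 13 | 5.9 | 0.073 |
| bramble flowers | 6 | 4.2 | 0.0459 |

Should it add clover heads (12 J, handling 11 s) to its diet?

Current rate: (0.073×13 + 0.0459×6)/(1 + 0.073×5.9 + 0.0459×4.2) = 0.7542 J/s.
Profitability of clover heads: 12/11 = 1.091 J/s.
Since 1.091 > R, including clover heads increases the long-run rate.

Yes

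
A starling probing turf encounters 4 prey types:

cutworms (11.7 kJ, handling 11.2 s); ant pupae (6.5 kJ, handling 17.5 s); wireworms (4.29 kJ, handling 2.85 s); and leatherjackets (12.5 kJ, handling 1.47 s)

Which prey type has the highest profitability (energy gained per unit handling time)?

leatherjackets

Profitability E/h (kJ/s): cutworms = 11.7/11.2 = 1.04, ant pupae = 6.5/17.5 = 0.371, wireworms = 4.29/2.85 = 1.51, leatherjackets = 12.5/1.47 = 8.5.
Ranked: leatherjackets > wireworms > cutworms > ant pupae.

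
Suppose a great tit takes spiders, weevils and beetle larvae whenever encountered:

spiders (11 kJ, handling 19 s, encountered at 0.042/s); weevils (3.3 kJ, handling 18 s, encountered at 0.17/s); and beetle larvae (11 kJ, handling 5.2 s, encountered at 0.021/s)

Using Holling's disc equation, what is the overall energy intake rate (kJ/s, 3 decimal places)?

R = (0.042×11 + 0.17×3.3 + 0.021×11) / (1 + 0.042×19 + 0.17×18 + 0.021×5.2) = 1.254/4.967 = 0.2525 kJ/s.

0.252 kJ/s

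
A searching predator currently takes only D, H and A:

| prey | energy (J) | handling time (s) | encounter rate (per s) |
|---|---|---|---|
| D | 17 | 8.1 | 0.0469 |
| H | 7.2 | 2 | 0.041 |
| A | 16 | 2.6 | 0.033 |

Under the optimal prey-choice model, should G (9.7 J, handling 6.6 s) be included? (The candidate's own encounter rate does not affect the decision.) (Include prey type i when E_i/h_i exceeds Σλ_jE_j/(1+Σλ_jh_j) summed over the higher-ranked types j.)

Yes

Current rate: (0.0469×17 + 0.041×7.2 + 0.033×16)/(1 + 0.0469×8.1 + 0.041×2 + 0.033×2.6) = 1.047 J/s.
G: E/h = 9.7/6.6 = 1.47 J/s.
1.47 > 1.047, so adding G raises the average — include it.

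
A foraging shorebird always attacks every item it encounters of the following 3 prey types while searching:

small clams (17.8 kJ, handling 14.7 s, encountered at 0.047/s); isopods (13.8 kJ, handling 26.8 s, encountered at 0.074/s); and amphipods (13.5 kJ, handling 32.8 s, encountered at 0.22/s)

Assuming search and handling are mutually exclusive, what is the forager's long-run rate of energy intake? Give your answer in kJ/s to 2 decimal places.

R = (0.047×17.8 + 0.074×13.8 + 0.22×13.5) / (1 + 0.047×14.7 + 0.074×26.8 + 0.22×32.8) = 4.828/10.89 = 0.4433 kJ/s.

0.44 kJ/s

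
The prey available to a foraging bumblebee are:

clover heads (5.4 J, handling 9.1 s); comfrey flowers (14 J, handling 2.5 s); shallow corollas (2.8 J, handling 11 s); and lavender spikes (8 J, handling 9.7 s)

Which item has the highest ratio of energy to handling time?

In descending order of E/h:
comfrey flowers: 14/2.5 = 5.6 J/s
lavender spikes: 8/9.7 = 0.825 J/s
clover heads: 5.4/9.1 = 0.593 J/s
shallow corollas: 2.8/11 = 0.255 J/s

comfrey flowers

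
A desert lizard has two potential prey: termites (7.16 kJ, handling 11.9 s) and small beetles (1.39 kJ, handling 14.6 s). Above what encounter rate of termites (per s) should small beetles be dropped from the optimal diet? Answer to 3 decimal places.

0.016 per s

Drop small beetles once their profitability E₂/h₂ falls below the rate achievable on termites alone: E₂/h₂ = λE₁/(1 + λh₁).
Solve for λ: λE₁h₂ = E₂(1 + λh₁) → λ(E₁h₂ − E₂h₁) = E₂ → λ = E₂/(E₁h₂ − E₂h₁).
λ = 1.39/(7.16×14.6 − 1.39×11.9) = 1.39/88 = 0.0158 per s.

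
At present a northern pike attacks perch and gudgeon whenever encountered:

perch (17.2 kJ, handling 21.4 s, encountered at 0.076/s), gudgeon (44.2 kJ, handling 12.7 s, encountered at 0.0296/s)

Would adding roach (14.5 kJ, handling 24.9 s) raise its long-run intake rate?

No

Intake rate on the current diet: R = (0.076×17.2 + 0.0296×44.2) / (1 + 0.076×21.4 + 0.0296×12.7) = 2.616/3.002 = 0.8712 kJ/s.
Profitability of roach: 14.5/24.9 = 0.5823 kJ/s.
0.5823 < 0.8712, so adding roach would lower the average — exclude it.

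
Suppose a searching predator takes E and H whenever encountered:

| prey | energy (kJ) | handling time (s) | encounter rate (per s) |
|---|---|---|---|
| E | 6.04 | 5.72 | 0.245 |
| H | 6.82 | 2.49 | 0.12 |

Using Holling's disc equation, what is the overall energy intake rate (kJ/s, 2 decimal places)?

R = Σλ_iE_i / (1 + Σλ_ih_i)
Numerator: 0.245×6.04 + 0.12×6.82 = 2.298
Denominator: 1 + 0.245×5.72 + 0.12×2.49 = 2.7
R = 2.298/2.7 = 0.8511 kJ/s

0.85 kJ/s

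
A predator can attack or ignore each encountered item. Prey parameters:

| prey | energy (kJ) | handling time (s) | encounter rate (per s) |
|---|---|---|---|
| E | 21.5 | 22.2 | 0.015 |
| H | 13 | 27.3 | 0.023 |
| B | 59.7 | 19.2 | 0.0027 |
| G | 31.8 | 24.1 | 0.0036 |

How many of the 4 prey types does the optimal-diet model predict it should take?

E/h in descending order: B 3.11, G 1.32, E 0.968, H 0.476 kJ/s. The optimal diet is the largest prefix of this list for which every included type satisfies E_i/h_i > R on the types above it.
Rate on top 1: 0.1532. G: 1.32 > 0.1532 → include.
Rate on top 2: 0.2421. E: 0.968 > 0.2421 → include.
Rate on top 3: 0.4065. H: 0.476 > 0.4065 → include.
Optimal diet: B, G, E, H — 4 of 4 types.

4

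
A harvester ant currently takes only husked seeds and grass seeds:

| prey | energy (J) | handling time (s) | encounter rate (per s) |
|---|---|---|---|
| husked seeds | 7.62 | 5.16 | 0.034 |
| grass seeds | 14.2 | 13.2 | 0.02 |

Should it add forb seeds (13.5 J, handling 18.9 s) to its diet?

Intake rate on the current diet: R = (0.034×7.62 + 0.02×14.2) / (1 + 0.034×5.16 + 0.02×13.2) = 0.5431/1.439 = 0.3773 J/s.
forb seeds: E/h = 13.5/18.9 = 0.7143 J/s.
Since 0.7143 > R, including forb seeds increases the long-run rate.

Yes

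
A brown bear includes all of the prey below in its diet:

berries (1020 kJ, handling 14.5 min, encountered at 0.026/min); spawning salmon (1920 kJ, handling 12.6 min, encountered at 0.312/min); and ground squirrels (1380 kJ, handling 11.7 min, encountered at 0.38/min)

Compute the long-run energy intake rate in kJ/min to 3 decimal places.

117.894 kJ/min

Energy encountered per unit search time: 0.026×1020 + 0.312×1920 + 0.38×1380 = 1150 kJ/min.
Handling time per unit search time: 0.026×14.5 + 0.312×12.6 + 0.38×11.7 = 8.754.
Rate = 1150/(1 + 8.754) = 117.9 kJ/min.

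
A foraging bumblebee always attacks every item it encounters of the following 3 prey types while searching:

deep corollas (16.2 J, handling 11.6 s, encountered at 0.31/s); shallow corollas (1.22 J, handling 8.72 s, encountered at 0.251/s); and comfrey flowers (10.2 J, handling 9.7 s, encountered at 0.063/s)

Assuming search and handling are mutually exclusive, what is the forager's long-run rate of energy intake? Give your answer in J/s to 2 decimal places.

0.81 J/s

R = (0.31×16.2 + 0.251×1.22 + 0.063×10.2) / (1 + 0.31×11.6 + 0.251×8.72 + 0.063×9.7) = 5.971/7.396 = 0.8073 J/s.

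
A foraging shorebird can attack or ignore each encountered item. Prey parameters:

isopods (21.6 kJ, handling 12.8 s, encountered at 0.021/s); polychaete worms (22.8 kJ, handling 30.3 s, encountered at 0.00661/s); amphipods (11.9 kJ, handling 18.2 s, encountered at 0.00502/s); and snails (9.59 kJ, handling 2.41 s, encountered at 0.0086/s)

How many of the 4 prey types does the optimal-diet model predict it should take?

4

Profitabilities (E/h, kJ/s): snails 3.98, isopods 1.69, polychaete worms 0.752, amphipods 0.654. Add prey in this order while the next type's profitability exceeds the intake rate on those already taken.
Rate on top 1: 0.0808. isopods: 1.69 > 0.0808 → include.
Rate on top 2: 0.4157. polychaete worms: 0.752 > 0.4157 → include.
Rate on top 3: 0.461. amphipods: 0.654 > 0.461 → include.
Optimal diet: snails, isopods, polychaete worms, amphipods — 4 of 4 types.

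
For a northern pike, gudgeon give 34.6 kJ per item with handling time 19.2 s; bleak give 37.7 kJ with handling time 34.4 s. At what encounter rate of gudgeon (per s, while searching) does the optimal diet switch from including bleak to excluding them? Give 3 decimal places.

The zero-one rule: include bleak iff E₂/h₂ > λE₁/(1+λh₁). Equality gives the switch point.
λE₁h₂ = E₂ + λE₂h₁ ⇒ λ = E₂/(E₁h₂ − E₂h₁) = 37.7/(1190 − 723.8) = 0.08083 per s.

0.081 per s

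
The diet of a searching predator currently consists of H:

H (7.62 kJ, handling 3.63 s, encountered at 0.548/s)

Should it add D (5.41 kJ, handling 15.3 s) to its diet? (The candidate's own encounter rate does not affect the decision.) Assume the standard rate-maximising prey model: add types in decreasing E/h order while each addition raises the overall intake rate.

Intake rate on the current diet: R = (0.548×7.62) / (1 + 0.548×3.63) = 4.176/2.989 = 1.397 kJ/s.
D: E/h = 5.41/15.3 = 0.3536 kJ/s.
0.3536 < 1.397, so adding D would lower the average — exclude it.

No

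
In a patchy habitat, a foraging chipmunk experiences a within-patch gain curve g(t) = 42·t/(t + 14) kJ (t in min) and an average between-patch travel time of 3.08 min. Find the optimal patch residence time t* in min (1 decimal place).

By the marginal value theorem, leave when the instantaneous gain rate g'(t) equals the habitat-wide average g(t)/(T + t).
g'(t) = 42·14/(t + 14)². Setting 42·14/(t+14)² = 42t/[(t+14)(3.08+t)] gives 14(3.08+t) = t(t+14), so t² = 14×3.08 = 43.12.
t* = √43.12 = 6.567 min.

6.6 min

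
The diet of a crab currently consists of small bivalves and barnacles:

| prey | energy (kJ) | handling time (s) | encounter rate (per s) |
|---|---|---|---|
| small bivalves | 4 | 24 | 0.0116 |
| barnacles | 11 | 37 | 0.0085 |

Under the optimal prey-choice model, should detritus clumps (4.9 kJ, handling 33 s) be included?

Intake rate on the current diet: R = (0.0116×4 + 0.0085×11) / (1 + 0.0116×24 + 0.0085×37) = 0.1399/1.593 = 0.08783 kJ/s.
detritus clumps: E/h = 4.9/33 = 0.1485 kJ/s.
0.1485 > 0.08783, so adding detritus clumps raises the average — include it.

Yes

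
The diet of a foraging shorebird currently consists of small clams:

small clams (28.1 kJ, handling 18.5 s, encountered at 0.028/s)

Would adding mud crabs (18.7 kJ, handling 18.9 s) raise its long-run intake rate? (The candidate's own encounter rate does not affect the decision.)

On small clams alone, R = ΣλE/(1+Σλh) = 0.7868/1.518 = 0.5183 kJ/s.
Profitability of mud crabs: 18.7/18.9 = 0.9894 kJ/s.
Since 0.9894 > R, including mud crabs increases the long-run rate.

Yes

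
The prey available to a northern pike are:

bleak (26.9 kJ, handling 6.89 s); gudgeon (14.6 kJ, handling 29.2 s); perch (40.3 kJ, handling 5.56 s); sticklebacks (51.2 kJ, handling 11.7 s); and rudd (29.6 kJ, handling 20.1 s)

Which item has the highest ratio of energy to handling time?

perch

In descending order of E/h:
perch: 40.3/5.56 = 7.25 kJ/s
sticklebacks: 51.2/11.7 = 4.38 kJ/s
bleak: 26.9/6.89 = 3.9 kJ/s
rudd: 29.6/20.1 = 1.47 kJ/s
gudgeon: 14.6/29.2 = 0.5 kJ/s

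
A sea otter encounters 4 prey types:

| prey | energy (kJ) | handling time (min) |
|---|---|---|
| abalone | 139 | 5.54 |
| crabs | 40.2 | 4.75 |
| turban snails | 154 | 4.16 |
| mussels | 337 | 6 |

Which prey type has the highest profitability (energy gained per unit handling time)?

mussels

In descending order of E/h:
mussels: 337/6 = 56.2 kJ/min
turban snails: 154/4.16 = 37 kJ/min
abalone: 139/5.54 = 25.1 kJ/min
crabs: 40.2/4.75 = 8.46 kJ/min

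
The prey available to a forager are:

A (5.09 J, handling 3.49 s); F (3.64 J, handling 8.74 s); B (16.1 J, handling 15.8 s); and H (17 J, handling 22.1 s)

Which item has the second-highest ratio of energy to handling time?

Profitability E/h (J/s): A = 5.09/3.49 = 1.46, F = 3.64/8.74 = 0.416, B = 16.1/15.8 = 1.02, H = 17/22.1 = 0.769.
Ranked: A > B > H > F.

B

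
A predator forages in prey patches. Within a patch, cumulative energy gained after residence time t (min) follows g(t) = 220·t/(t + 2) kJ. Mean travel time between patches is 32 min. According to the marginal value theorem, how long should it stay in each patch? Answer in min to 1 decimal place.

By the marginal value theorem, leave when the instantaneous gain rate g'(t) equals the habitat-wide average g(t)/(T + t).
g'(t) = 220·2/(t + 2)². Setting 220·2/(t+2)² = 220t/[(t+2)(32+t)] gives 2(32+t) = t(t+2), so t² = 2×32 = 64.
t* = √64 = 8 min.

8.0 min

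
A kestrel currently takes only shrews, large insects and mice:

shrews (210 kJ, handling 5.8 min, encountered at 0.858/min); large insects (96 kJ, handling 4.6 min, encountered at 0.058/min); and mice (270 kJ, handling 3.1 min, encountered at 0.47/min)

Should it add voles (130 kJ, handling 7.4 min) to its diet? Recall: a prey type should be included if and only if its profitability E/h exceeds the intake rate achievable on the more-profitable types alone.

No

Intake rate on the current diet: R = (0.858×210 + 0.058×96 + 0.47×270) / (1 + 0.858×5.8 + 0.058×4.6 + 0.47×3.1) = 312.6/7.7 = 40.6 kJ/min.
voles: E/h = 130/7.4 = 17.57 kJ/min.
17.57 < 40.6, so adding voles would lower the average — exclude it.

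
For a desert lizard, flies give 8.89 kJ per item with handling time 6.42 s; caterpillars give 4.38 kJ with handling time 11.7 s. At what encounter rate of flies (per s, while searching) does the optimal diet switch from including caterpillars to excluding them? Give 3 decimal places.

Drop caterpillars once their profitability E₂/h₂ falls below the rate achievable on flies alone: E₂/h₂ = λE₁/(1 + λh₁).
Solve for λ: λE₁h₂ = E₂(1 + λh₁) → λ(E₁h₂ − E₂h₁) = E₂ → λ = E₂/(E₁h₂ − E₂h₁).
λ = 4.38/(8.89×11.7 − 4.38×6.42) = 4.38/75.89 = 0.05771 per s.

0.058 per s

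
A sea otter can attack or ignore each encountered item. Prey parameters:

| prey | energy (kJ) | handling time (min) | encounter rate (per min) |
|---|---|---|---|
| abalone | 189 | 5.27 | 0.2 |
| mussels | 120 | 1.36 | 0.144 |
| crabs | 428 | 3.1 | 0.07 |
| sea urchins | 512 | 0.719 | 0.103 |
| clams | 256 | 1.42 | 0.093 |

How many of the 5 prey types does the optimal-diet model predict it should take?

4

Rank by E/h (kJ/min): sea urchins 712, clams 180, crabs 138, mussels 88.2, abalone 35.9. Include each in turn until the next type's E/h falls below the running intake rate.
Rate on top 1: 49.1. clams: 180 > 49.1 → include.
Rate on top 2: 63.46. crabs: 138 > 63.46 → include.
Rate on top 3: 74.84. mussels: 88.2 > 74.84 → include.
Rate on top 4: 76.46. abalone: 35.9 < 76.46 → exclude; stop.
Optimal diet: sea urchins, clams, crabs, mussels — 4 of 5 types.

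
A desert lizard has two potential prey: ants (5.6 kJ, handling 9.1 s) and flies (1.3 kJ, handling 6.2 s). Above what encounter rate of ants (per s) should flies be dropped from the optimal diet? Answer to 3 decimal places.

0.057 per s

Drop flies once their profitability E₂/h₂ falls below the rate achievable on ants alone: E₂/h₂ = λE₁/(1 + λh₁).
Solve for λ: λE₁h₂ = E₂(1 + λh₁) → λ(E₁h₂ − E₂h₁) = E₂ → λ = E₂/(E₁h₂ − E₂h₁).
λ = 1.3/(5.6×6.2 − 1.3×9.1) = 1.3/22.89 = 0.05679 per s.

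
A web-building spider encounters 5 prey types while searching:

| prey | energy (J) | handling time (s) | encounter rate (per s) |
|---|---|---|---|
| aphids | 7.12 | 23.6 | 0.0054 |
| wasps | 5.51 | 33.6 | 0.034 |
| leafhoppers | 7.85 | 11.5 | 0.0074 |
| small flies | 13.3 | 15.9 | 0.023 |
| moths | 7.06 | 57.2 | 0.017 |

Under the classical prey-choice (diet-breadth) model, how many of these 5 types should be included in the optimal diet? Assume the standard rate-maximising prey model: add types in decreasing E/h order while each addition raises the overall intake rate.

E/h in descending order: small flies 0.836, leafhoppers 0.683, aphids 0.302, wasps 0.164, moths 0.123 J/s. The optimal diet is the largest prefix of this list for which every included type satisfies E_i/h_i > R on the types above it.
Rate on top 1: 0.224. leafhoppers: 0.683 > 0.224 → include.
Rate on top 2: 0.2509. aphids: 0.302 > 0.2509 → include.
Rate on top 3: 0.255. wasps: 0.164 < 0.255 → exclude; stop.
Optimal diet: small flies, leafhoppers, aphids — 3 of 5 types.

3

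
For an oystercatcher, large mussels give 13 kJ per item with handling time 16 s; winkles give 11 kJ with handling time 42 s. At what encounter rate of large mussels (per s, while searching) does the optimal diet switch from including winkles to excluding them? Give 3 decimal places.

0.030 per s

At the threshold, the rate on large mussels alone equals the profitability of winkles: λ·13/(1 + λ·16) = 11/42 = 0.2619.
Rearranging, λ(13 − 0.2619×16) = 0.2619, so λ = 0.2619/8.81 = 0.02973 per s.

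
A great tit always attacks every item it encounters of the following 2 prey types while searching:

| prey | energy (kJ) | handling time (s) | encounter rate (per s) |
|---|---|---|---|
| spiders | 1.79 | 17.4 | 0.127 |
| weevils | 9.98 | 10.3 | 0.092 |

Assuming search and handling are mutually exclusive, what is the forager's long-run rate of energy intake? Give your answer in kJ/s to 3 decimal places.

0.276 kJ/s

R = (0.127×1.79 + 0.092×9.98) / (1 + 0.127×17.4 + 0.092×10.3) = 1.145/4.157 = 0.2755 kJ/s.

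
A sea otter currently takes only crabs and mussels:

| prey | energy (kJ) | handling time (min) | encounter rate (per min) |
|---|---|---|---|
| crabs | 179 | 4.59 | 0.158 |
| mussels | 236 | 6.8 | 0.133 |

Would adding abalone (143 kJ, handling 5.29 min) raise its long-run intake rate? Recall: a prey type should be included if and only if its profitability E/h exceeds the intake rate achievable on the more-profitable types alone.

On crabs and mussels alone, R = ΣλE/(1+Σλh) = 59.67/2.63 = 22.69 kJ/min.
abalone: E/h = 143/5.29 = 27.03 kJ/min.
Since 27.03 > R, including abalone increases the long-run rate.

Yes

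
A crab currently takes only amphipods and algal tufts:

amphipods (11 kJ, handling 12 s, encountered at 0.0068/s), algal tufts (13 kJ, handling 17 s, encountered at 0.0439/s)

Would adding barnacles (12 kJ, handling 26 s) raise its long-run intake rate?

Yes

Current rate: (0.0068×11 + 0.0439×13)/(1 + 0.0068×12 + 0.0439×17) = 0.3531 kJ/s.
Profitability of barnacles: 12/26 = 0.4615 kJ/s.
Since 0.4615 > R, including barnacles increases the long-run rate.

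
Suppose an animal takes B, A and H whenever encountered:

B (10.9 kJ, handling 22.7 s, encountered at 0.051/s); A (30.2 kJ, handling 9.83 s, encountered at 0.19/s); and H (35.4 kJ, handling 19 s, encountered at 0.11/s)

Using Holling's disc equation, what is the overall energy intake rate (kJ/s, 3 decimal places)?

Energy encountered per unit search time: 0.051×10.9 + 0.19×30.2 + 0.11×35.4 = 10.19 kJ/s.
Handling time per unit search time: 0.051×22.7 + 0.19×9.83 + 0.11×19 = 5.115.
Rate = 10.19/(1 + 5.115) = 1.666 kJ/s.

1.666 kJ/s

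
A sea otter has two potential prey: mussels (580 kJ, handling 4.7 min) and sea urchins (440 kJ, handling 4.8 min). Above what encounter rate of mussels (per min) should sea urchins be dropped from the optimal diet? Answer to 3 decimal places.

0.615 per min

At the threshold, the rate on mussels alone equals the profitability of sea urchins: λ·580/(1 + λ·4.7) = 440/4.8 = 91.67.
Rearranging, λ(580 − 91.67×4.7) = 91.67, so λ = 91.67/149.2 = 0.6145 per min.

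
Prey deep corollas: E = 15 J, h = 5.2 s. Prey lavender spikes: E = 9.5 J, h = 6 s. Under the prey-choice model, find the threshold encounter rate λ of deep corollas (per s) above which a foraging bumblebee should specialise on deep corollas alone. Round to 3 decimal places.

0.234 per s

The zero-one rule: include lavender spikes iff E₂/h₂ > λE₁/(1+λh₁). Equality gives the switch point.
λE₁h₂ = E₂ + λE₂h₁ ⇒ λ = E₂/(E₁h₂ − E₂h₁) = 9.5/(90 − 49.4) = 0.234 per s.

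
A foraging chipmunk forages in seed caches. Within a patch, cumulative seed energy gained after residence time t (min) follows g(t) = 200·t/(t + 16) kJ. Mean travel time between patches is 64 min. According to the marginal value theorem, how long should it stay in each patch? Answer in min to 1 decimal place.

Optimal t* satisfies g'(t*) = g(t*)/(T + t*).
g'(t) = 200·16/(t + 16)². Setting 200·16/(t+16)² = 200t/[(t+16)(64+t)] gives 16(64+t) = t(t+16), so t² = 16×64 = 1024.
t* = √1024 = 32 min.

32.0 min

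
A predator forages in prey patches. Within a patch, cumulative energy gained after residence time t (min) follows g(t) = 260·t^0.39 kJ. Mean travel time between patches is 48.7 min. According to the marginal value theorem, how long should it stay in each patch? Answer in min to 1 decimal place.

Maximise g(t)/(T+t): set derivative to zero → g'(t)(T+t) = g(t).
g'(t) = 0.39·260·t^-0.61. Setting 0.39·260·t^-0.61 = 260·t^0.39/(48.7+t) gives 0.39(48.7+t) = t, so 0.61·t = 0.39×48.7.
t* = 0.39×48.7/0.61 = 31.14 min.

31.1 min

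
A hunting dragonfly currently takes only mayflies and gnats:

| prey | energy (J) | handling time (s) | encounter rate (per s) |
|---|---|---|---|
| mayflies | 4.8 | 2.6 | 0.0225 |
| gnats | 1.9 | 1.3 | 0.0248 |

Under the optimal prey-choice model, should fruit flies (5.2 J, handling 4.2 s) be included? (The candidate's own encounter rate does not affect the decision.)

Yes

Current rate: (0.0225×4.8 + 0.0248×1.9)/(1 + 0.0225×2.6 + 0.0248×1.3) = 0.1422 J/s.
fruit flies: E/h = 5.2/4.2 = 1.238 J/s.
1.238 > 0.1422, so adding fruit flies raises the average — include it.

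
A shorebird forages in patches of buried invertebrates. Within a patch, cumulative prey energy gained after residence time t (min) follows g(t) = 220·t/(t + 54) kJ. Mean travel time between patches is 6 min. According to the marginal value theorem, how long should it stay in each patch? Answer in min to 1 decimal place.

Maximise g(t)/(T+t): set derivative to zero → g'(t)(T+t) = g(t).
g'(t) = 220·54/(t + 54)². Setting 220·54/(t+54)² = 220t/[(t+54)(6+t)] gives 54(6+t) = t(t+54), so t² = 54×6 = 324.
t* = √324 = 18 min.

18.0 min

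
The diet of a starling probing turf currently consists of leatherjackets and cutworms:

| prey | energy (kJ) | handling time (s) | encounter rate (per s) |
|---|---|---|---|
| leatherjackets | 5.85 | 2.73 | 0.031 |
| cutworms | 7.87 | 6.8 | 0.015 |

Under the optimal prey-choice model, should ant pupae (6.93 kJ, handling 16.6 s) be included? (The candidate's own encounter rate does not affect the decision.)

Yes

On leatherjackets and cutworms alone, R = ΣλE/(1+Σλh) = 0.2994/1.187 = 0.2523 kJ/s.
Profitability of ant pupae: 6.93/16.6 = 0.4175 kJ/s.
0.4175 > 0.2523, so adding ant pupae raises the average — include it.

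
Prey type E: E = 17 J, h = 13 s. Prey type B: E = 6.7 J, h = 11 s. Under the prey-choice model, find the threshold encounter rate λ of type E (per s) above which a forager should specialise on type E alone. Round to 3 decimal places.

0.067 per s

Drop type B once their profitability E₂/h₂ falls below the rate achievable on type E alone: E₂/h₂ = λE₁/(1 + λh₁).
Solve for λ: λE₁h₂ = E₂(1 + λh₁) → λ(E₁h₂ − E₂h₁) = E₂ → λ = E₂/(E₁h₂ − E₂h₁).
λ = 6.7/(17×11 − 6.7×13) = 6.7/99.9 = 0.06707 per s.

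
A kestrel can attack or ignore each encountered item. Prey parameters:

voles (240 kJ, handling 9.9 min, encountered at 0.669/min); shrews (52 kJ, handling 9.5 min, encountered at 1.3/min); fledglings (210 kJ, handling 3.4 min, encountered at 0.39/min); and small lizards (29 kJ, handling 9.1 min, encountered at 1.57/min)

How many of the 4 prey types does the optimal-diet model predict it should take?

Profitabilities (E/h, kJ/min): fledglings 61.8, voles 24.2, shrews 5.47, small lizards 3.19. Add prey in this order while the next type's profitability exceeds the intake rate on those already taken.
Rate on top 1: 35.21. voles: 24.2 < 35.21 → exclude; stop.
Optimal diet: fledglings — 1 of 4 types.

1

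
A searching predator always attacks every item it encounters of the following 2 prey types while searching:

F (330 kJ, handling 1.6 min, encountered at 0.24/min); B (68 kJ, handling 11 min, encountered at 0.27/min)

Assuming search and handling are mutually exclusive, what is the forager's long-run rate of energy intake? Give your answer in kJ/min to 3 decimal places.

22.407 kJ/min

Energy encountered per unit search time: 0.24×330 + 0.27×68 = 97.56 kJ/min.
Handling time per unit search time: 0.24×1.6 + 0.27×11 = 3.354.
Rate = 97.56/(1 + 3.354) = 22.41 kJ/min.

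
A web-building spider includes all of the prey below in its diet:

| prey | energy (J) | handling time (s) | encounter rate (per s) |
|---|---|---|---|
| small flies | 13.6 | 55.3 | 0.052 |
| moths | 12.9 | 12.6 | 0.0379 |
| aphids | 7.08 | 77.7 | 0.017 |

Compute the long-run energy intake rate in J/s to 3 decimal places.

0.232 J/s

R = (0.052×13.6 + 0.0379×12.9 + 0.017×7.08) / (1 + 0.052×55.3 + 0.0379×12.6 + 0.017×77.7) = 1.316/5.674 = 0.232 J/s.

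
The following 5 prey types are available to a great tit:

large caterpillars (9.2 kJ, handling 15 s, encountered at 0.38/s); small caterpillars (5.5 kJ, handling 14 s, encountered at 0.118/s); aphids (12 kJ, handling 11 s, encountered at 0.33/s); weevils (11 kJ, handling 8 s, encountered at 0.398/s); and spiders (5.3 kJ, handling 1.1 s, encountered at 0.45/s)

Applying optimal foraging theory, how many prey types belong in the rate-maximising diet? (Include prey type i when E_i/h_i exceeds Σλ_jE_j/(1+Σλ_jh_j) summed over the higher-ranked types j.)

1

E/h in descending order: spiders 4.82, weevils 1.38, aphids 1.09, large caterpillars 0.613, small caterpillars 0.393 kJ/s. The optimal diet is the largest prefix of this list for which every included type satisfies E_i/h_i > R on the types above it.
Rate on top 1: 1.595. weevils: 1.38 < 1.595 → exclude; stop.
Optimal diet: spiders — 1 of 5 types.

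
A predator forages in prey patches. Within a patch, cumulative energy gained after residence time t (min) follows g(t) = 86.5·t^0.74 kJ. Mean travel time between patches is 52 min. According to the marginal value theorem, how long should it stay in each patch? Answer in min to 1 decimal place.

Optimal t* satisfies g'(t*) = g(t*)/(T + t*).
g'(t) = 0.74·86.5·t^-0.26. Setting 0.74·86.5·t^-0.26 = 86.5·t^0.74/(52+t) gives 0.74(52+t) = t, so 0.26·t = 0.74×52.
t* = 0.74×52/0.26 = 148 min.

148.0 min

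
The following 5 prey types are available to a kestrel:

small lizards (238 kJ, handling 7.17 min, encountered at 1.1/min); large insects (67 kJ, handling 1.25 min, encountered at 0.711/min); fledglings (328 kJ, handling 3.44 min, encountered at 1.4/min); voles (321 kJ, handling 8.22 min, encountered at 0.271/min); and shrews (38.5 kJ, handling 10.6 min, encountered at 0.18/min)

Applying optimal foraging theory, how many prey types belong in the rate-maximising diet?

1

Profitabilities (E/h, kJ/min): fledglings 95.3, large insects 53.6, voles 39.1, small lizards 33.2, shrews 3.63. Add prey in this order while the next type's profitability exceeds the intake rate on those already taken.
Rate on top 1: 78.95. large insects: 53.6 < 78.95 → exclude; stop.
Optimal diet: fledglings — 1 of 5 types.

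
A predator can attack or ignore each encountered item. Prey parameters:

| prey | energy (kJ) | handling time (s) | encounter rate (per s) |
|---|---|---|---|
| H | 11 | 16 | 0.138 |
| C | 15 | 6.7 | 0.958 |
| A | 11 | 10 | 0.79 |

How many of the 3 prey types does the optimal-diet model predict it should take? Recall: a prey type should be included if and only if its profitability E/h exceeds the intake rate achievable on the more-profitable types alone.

E/h in descending order: C 2.24, A 1.1, H 0.688 kJ/s. The optimal diet is the largest prefix of this list for which every included type satisfies E_i/h_i > R on the types above it.
Rate on top 1: 1.937. A: 1.1 < 1.937 → exclude; stop.
Optimal diet: C — 1 of 3 types.

1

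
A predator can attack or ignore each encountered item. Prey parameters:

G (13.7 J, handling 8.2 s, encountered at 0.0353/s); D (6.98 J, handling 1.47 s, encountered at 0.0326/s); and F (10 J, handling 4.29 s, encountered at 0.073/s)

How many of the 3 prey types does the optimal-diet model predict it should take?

Profitabilities (E/h, J/s): D 4.75, F 2.33, G 1.67. Add prey in this order while the next type's profitability exceeds the intake rate on those already taken.
Rate on top 1: 0.2171. F: 2.33 > 0.2171 → include.
Rate on top 2: 0.7035. G: 1.67 > 0.7035 → include.
Optimal diet: D, F, G — 3 of 3 types.

3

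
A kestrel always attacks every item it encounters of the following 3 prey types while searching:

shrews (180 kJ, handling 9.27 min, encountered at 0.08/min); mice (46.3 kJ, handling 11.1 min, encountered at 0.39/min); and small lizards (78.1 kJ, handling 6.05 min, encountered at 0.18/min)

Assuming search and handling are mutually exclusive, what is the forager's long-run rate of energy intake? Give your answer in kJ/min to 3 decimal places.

6.497 kJ/min

R = Σλ_iE_i / (1 + Σλ_ih_i)
Numerator: 0.08×180 + 0.39×46.3 + 0.18×78.1 = 46.52
Denominator: 1 + 0.08×9.27 + 0.39×11.1 + 0.18×6.05 = 7.16
R = 46.52/7.16 = 6.497 kJ/min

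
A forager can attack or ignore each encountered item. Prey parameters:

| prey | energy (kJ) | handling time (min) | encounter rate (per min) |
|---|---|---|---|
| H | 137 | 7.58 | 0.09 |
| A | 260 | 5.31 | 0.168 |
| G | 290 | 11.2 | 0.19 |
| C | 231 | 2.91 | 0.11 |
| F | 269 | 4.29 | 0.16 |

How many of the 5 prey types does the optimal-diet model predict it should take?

Profitabilities (E/h, kJ/min): C 79.4, F 62.7, A 49, G 25.9, H 18.1. Add prey in this order while the next type's profitability exceeds the intake rate on those already taken.
Rate on top 1: 19.25. F: 62.7 > 19.25 → include.
Rate on top 2: 34.11. A: 49 > 34.11 → include.
Rate on top 3: 38.68. G: 25.9 < 38.68 → exclude; stop.
Optimal diet: C, F, A — 3 of 5 types.

3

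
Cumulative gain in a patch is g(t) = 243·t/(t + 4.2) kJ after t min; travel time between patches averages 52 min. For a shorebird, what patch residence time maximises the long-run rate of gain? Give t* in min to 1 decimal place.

14.8 min

Maximise g(t)/(T+t): set derivative to zero → g'(t)(T+t) = g(t).
g'(t) = 243·4.2/(t + 4.2)². Setting 243·4.2/(t+4.2)² = 243t/[(t+4.2)(52+t)] gives 4.2(52+t) = t(t+4.2), so t² = 4.2×52 = 218.4.
t* = √218.4 = 14.78 min.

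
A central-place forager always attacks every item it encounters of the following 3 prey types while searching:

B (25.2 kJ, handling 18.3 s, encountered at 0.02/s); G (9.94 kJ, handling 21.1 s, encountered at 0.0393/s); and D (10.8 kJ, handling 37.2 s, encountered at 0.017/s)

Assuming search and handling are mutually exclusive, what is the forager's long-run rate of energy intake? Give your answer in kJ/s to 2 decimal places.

0.38 kJ/s

R = Σλ_iE_i / (1 + Σλ_ih_i)
Numerator: 0.02×25.2 + 0.0393×9.94 + 0.017×10.8 = 1.078
Denominator: 1 + 0.02×18.3 + 0.0393×21.1 + 0.017×37.2 = 2.828
R = 1.078/2.828 = 0.3813 kJ/s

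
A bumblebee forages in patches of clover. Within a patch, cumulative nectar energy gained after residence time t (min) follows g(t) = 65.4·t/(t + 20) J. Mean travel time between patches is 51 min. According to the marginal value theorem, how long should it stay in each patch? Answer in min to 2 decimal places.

Optimal t* satisfies g'(t*) = g(t*)/(T + t*).
g'(t) = 65.4·20/(t + 20)². Setting 65.4·20/(t+20)² = 65.4t/[(t+20)(51+t)] gives 20(51+t) = t(t+20), so t² = 20×51 = 1020.
t* = √1020 = 31.94 min.

31.94 min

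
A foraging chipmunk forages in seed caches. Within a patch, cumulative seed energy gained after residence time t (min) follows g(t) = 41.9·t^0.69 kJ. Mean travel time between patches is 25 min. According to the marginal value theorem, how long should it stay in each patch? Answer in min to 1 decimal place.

55.6 min

Maximise g(t)/(T+t): set derivative to zero → g'(t)(T+t) = g(t).
g'(t) = 0.69·41.9·t^-0.31. Setting 0.69·41.9·t^-0.31 = 41.9·t^0.69/(25+t) gives 0.69(25+t) = t, so 0.31·t = 0.69×25.
t* = 0.69×25/0.31 = 55.65 min.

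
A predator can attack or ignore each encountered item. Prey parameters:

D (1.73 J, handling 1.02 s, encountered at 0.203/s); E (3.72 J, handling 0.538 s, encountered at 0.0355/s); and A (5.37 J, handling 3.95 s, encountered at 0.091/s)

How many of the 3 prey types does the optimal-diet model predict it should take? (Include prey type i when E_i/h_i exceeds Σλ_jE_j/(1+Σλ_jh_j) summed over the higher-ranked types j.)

Profitabilities (E/h, J/s): E 6.91, D 1.7, A 1.36. Add prey in this order while the next type's profitability exceeds the intake rate on those already taken.
Rate on top 1: 0.1296. D: 1.7 > 0.1296 → include.
Rate on top 2: 0.3941. A: 1.36 > 0.3941 → include.
Optimal diet: E, D, A — 3 of 3 types.

3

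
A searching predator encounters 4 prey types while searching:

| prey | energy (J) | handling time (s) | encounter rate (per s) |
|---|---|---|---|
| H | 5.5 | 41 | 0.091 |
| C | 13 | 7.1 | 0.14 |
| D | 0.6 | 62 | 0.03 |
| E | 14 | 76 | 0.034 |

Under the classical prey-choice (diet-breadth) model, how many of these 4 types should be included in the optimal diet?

1

Profitabilities (E/h, J/s): C 1.83, E 0.184, H 0.134, D 0.00968. Add prey in this order while the next type's profitability exceeds the intake rate on those already taken.
Rate on top 1: 0.9127. E: 0.184 < 0.9127 → exclude; stop.
Optimal diet: C — 1 of 4 types.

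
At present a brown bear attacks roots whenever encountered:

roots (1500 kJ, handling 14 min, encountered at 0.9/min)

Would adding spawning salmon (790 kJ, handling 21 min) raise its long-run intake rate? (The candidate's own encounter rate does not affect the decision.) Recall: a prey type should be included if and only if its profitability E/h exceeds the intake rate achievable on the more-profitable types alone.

On roots alone, R = ΣλE/(1+Σλh) = 1350/13.6 = 99.26 kJ/min.
Profitability of spawning salmon: 790/21 = 37.62 kJ/min.
37.62 < 99.26, so adding spawning salmon would lower the average — exclude it.

No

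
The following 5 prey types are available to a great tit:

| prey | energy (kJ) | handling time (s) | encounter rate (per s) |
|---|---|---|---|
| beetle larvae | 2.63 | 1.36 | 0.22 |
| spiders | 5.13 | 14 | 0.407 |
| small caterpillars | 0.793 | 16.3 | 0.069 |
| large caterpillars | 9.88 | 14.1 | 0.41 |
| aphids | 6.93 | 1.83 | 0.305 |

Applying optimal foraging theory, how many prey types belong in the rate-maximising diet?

E/h in descending order: aphids 3.79, beetle larvae 1.93, large caterpillars 0.701, spiders 0.366, small caterpillars 0.0487 kJ/s. The optimal diet is the largest prefix of this list for which every included type satisfies E_i/h_i > R on the types above it.
Rate on top 1: 1.357. beetle larvae: 1.93 > 1.357 → include.
Rate on top 2: 1.45. large caterpillars: 0.701 < 1.45 → exclude; stop.
Optimal diet: aphids, beetle larvae — 2 of 5 types.

2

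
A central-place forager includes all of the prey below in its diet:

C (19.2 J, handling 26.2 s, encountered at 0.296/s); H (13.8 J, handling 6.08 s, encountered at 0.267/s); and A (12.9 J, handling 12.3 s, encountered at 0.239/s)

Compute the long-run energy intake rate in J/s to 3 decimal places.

R = Σλ_iE_i / (1 + Σλ_ih_i)
Numerator: 0.296×19.2 + 0.267×13.8 + 0.239×12.9 = 12.45
Denominator: 1 + 0.296×26.2 + 0.267×6.08 + 0.239×12.3 = 13.32
R = 12.45/13.32 = 0.9349 J/s

0.935 J/s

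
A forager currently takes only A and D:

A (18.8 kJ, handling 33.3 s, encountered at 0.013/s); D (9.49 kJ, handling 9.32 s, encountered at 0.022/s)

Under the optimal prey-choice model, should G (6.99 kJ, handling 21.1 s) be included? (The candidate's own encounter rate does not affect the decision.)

On A and D alone, R = ΣλE/(1+Σλh) = 0.4532/1.638 = 0.2767 kJ/s.
Profitability of G: 6.99/21.1 = 0.3313 kJ/s.
0.3313 > 0.2767, so adding G raises the average — include it.

Yes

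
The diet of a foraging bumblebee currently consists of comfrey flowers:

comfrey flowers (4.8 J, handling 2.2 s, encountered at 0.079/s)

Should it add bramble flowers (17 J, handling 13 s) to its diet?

Yes

Current rate: (0.079×4.8)/(1 + 0.079×2.2) = 0.3231 J/s.
bramble flowers: E/h = 17/13 = 1.308 J/s.
Since 1.308 > R, including bramble flowers increases the long-run rate.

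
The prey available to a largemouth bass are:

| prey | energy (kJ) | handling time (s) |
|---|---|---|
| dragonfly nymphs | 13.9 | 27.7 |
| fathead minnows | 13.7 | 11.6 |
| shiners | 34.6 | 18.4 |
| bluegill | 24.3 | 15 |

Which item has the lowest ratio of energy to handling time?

dragonfly nymphs

In descending order of E/h:
shiners: 34.6/18.4 = 1.88 kJ/s
bluegill: 24.3/15 = 1.62 kJ/s
fathead minnows: 13.7/11.6 = 1.18 kJ/s
dragonfly nymphs: 13.9/27.7 = 0.502 kJ/s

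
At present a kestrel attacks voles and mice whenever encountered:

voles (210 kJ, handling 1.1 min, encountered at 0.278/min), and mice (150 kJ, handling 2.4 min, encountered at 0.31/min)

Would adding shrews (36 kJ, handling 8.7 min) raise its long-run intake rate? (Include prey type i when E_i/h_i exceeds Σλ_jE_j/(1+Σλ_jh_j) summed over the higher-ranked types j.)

No

On voles and mice alone, R = ΣλE/(1+Σλh) = 104.9/2.05 = 51.17 kJ/min.
Profitability of shrews: 36/8.7 = 4.138 kJ/min.
4.138 < 51.17, so adding shrews would lower the average — exclude it.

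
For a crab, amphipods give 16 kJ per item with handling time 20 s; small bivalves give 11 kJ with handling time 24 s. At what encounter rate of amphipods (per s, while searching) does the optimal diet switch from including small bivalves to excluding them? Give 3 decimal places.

0.067 per s

The zero-one rule: include small bivalves iff E₂/h₂ > λE₁/(1+λh₁). Equality gives the switch point.
λE₁h₂ = E₂ + λE₂h₁ ⇒ λ = E₂/(E₁h₂ − E₂h₁) = 11/(384 − 220) = 0.06707 per s.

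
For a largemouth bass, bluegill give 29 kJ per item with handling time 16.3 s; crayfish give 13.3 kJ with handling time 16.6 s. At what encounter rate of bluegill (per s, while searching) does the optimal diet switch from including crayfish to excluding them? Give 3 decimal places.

Drop crayfish once their profitability E₂/h₂ falls below the rate achievable on bluegill alone: E₂/h₂ = λE₁/(1 + λh₁).
Solve for λ: λE₁h₂ = E₂(1 + λh₁) → λ(E₁h₂ − E₂h₁) = E₂ → λ = E₂/(E₁h₂ − E₂h₁).
λ = 13.3/(29×16.6 − 13.3×16.3) = 13.3/264.6 = 0.05026 per s.

0.050 per s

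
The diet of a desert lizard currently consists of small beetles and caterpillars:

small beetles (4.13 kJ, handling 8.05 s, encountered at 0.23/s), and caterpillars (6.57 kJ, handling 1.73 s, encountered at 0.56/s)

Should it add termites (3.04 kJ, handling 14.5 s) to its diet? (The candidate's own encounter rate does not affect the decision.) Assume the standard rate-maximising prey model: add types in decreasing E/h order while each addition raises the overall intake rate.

Intake rate on the current diet: R = (0.23×4.13 + 0.56×6.57) / (1 + 0.23×8.05 + 0.56×1.73) = 4.629/3.82 = 1.212 kJ/s.
Profitability of termites: 3.04/14.5 = 0.2097 kJ/s.
0.2097 < 1.212, so adding termites would lower the average — exclude it.

No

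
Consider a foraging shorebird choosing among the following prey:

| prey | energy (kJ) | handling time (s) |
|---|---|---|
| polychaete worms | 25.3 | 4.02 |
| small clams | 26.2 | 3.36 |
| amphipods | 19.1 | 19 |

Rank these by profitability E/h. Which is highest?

small clams

Profitability E/h (kJ/s): polychaete worms = 25.3/4.02 = 6.29, small clams = 26.2/3.36 = 7.8, amphipods = 19.1/19 = 1.01.
Ranked: small clams > polychaete worms > amphipods.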